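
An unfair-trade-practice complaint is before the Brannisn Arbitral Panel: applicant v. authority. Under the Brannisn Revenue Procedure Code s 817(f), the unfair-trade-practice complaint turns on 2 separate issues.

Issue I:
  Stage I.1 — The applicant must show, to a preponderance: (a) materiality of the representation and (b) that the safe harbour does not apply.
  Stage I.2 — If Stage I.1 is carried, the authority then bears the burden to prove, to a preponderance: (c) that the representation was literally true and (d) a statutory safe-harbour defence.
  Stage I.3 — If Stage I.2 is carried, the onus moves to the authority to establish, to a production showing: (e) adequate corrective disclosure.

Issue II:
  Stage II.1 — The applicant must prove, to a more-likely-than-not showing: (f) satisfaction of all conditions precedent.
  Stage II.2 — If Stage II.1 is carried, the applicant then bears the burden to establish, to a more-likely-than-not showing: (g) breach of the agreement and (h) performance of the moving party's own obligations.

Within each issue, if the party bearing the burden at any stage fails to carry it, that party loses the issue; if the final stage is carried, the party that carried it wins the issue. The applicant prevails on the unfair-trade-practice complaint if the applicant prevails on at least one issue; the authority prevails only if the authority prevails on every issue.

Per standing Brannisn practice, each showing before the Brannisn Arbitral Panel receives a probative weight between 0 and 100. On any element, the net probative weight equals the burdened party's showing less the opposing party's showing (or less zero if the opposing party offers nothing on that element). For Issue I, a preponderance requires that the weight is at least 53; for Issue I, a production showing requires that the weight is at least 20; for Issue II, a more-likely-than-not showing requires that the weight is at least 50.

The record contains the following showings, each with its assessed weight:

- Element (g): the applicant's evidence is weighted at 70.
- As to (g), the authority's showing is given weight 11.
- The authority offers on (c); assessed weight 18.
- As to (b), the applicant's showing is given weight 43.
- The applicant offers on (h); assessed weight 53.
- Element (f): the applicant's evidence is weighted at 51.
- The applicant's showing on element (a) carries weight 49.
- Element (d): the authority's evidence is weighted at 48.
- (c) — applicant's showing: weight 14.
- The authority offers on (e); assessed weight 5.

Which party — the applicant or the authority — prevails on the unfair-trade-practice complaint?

applicant

— Issue I —
Stage I.1 — burden on applicant; standard: a preponderance (weight is at least 53).
    (a): 49 < 53 [not met]
    (b): 43 < 53 [not met]
  The applicant does not carry Stage I.1.
The analysis ends at Stage I.1; the authority prevails on this issue.
— Issue II —
Stage II.1 — burden on applicant; standard: a more-likely-than-not showing (weight is at least 50).
    (f): 51 ≥ 50 [met]
  Stage II.1 carried; the burden remains with the applicant.
Stage II.2 — burden on applicant; standard: a more-likely-than-not showing (weight is at least 50).
    (g): 70 − 11 = 59 ≥ 50 [met]
    (h): 53 ≥ 50 [met]
  All elements met at the final stage.
With every stage satisfied, the applicant prevails on this issue.
Per-issue: Issue I → authority; Issue II → applicant. The applicant must prevail on at least one issue; overall, the applicant prevails.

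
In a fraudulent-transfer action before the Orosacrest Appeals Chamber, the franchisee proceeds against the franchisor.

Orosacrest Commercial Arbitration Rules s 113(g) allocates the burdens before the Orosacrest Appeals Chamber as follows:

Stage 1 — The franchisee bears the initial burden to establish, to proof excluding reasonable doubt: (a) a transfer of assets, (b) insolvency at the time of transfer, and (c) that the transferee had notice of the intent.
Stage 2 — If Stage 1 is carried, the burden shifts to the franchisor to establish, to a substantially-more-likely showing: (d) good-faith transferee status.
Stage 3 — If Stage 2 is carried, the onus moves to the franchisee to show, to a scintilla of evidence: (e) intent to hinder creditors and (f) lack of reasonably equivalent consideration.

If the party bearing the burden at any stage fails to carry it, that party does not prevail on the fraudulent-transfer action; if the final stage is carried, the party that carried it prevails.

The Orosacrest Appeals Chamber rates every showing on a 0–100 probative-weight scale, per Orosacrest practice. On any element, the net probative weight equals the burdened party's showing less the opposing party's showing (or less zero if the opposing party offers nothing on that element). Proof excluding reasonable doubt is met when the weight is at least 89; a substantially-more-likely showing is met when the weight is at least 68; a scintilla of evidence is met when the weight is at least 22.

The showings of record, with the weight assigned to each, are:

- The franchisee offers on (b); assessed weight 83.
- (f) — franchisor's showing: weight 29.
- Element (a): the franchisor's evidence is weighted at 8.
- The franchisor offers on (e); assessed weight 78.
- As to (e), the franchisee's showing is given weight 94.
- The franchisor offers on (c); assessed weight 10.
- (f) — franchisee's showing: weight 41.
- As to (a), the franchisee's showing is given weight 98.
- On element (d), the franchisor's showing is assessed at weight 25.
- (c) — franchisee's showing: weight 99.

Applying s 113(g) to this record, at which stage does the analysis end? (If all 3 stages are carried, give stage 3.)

stage 1

Stage 1 (franchisee, proof excluding reasonable doubt, weight is at least 89): (a) net 98−8=90 ≥ 89 — meets; (b) 83 < 89 — fails; (c) net 99−10=89 ≥ 89 — meets.
  Stage 1 not carried; the franchisee fails its burden.
So the franchisor prevails.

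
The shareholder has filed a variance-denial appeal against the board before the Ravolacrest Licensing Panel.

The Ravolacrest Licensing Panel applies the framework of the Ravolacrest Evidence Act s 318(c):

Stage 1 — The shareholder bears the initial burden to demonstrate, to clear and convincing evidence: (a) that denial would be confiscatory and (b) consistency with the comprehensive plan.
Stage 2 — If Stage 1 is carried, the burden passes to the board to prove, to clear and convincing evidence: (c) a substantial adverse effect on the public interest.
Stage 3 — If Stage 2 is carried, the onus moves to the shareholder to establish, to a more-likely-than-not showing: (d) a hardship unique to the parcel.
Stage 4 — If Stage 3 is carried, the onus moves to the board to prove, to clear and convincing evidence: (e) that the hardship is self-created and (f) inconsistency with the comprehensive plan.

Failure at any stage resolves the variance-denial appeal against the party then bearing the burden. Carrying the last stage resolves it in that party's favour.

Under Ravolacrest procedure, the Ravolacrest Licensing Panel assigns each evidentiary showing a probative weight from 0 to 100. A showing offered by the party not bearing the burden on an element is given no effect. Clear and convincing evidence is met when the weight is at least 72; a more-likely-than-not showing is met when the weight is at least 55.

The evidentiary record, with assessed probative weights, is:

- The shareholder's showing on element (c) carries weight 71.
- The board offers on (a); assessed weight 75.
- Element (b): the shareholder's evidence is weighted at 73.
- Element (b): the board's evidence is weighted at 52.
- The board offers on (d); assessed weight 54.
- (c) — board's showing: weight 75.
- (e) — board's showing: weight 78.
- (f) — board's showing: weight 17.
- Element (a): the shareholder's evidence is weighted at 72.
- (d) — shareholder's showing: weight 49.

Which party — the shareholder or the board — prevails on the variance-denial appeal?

Stage 1 — burden on shareholder; standard: clear and convincing evidence (weight is at least 72).
    (a): 72 (board's 75 disregarded) ≥ 72 [met]
    (b): 73 (board's 52 disregarded) ≥ 72 [met]
  Stage 1 is satisfied; the onus moves to the board.
Stage 2 — burden on board; standard: clear and convincing evidence (weight is at least 72).
    (c): 75 (shareholder's 71 disregarded) ≥ 72 [met]
  The board carries Stage 2; the shareholder now bears the burden.
Stage 3 — burden on shareholder; standard: a more-likely-than-not showing (weight is at least 55).
    (d): 49 (board's 54 disregarded) < 55 [not met]
  Not every element is met, so the shareholder fails to carry Stage 3.
The analysis ends at Stage 3; the board prevails.

board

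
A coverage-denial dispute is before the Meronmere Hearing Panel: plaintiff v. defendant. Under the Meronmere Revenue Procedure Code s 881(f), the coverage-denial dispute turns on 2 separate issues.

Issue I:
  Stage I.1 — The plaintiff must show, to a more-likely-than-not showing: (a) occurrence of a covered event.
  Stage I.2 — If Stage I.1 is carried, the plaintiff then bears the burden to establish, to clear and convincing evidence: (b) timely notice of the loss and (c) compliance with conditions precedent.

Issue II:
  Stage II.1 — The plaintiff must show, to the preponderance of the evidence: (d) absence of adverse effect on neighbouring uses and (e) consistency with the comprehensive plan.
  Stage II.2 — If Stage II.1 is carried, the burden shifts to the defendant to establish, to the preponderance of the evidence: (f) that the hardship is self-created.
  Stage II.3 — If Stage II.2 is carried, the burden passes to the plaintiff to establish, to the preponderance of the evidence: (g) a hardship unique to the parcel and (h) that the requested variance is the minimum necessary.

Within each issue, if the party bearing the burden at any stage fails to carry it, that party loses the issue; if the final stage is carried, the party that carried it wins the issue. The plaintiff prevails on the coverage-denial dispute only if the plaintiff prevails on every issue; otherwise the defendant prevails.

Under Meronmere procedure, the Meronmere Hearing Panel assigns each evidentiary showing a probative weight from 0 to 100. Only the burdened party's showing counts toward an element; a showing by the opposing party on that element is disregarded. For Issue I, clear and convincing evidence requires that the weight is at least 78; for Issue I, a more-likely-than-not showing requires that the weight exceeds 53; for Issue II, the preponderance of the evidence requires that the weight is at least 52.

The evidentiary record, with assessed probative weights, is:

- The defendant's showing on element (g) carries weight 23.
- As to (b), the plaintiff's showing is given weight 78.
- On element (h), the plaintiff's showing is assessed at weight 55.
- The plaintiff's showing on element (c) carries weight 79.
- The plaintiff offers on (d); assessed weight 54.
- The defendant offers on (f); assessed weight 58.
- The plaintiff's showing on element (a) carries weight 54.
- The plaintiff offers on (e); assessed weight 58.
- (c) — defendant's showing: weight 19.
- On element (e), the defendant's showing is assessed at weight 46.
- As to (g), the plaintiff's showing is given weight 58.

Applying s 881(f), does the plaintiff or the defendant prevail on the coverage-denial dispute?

— Issue I —
Stage I.1 — burden on plaintiff; standard: a more-likely-than-not showing (weight exceeds 53).
    (a): 54 > 53 [met]
  Stage I.1 carried; the burden remains with the plaintiff.
Stage I.2 — burden on plaintiff; standard: clear and convincing evidence (weight is at least 78).
    (b): 78 ≥ 78 [met]
    (c): 79 (defendant's 19 disregarded) ≥ 78 [met]
  The plaintiff carries the last stage.
With every stage satisfied, the plaintiff prevails on this issue.
— Issue II —
Stage II.1 — burden on plaintiff; standard: the preponderance of the evidence (weight is at least 52).
    (d): 54 ≥ 52 [met]
    (e): 58 (defendant's 46 disregarded) ≥ 52 [met]
  The plaintiff carries Stage II.1; the defendant now bears the burden.
Stage II.2 — burden on defendant; standard: the preponderance of the evidence (weight is at least 52).
    (f): 58 ≥ 52 [met]
  All elements met. The burden passes to the plaintiff.
Stage II.3 — burden on plaintiff; standard: the preponderance of the evidence (weight is at least 52).
    (g): 58 (defendant's 23 disregarded) ≥ 52 [met]
    (h): 55 ≥ 52 [met]
  The plaintiff carries the last stage.
All stages carried — the plaintiff prevails on this issue.
Per-issue: Issue I → plaintiff; Issue II → plaintiff. The plaintiff must prevail on every issue; overall, the plaintiff prevails.

plaintiff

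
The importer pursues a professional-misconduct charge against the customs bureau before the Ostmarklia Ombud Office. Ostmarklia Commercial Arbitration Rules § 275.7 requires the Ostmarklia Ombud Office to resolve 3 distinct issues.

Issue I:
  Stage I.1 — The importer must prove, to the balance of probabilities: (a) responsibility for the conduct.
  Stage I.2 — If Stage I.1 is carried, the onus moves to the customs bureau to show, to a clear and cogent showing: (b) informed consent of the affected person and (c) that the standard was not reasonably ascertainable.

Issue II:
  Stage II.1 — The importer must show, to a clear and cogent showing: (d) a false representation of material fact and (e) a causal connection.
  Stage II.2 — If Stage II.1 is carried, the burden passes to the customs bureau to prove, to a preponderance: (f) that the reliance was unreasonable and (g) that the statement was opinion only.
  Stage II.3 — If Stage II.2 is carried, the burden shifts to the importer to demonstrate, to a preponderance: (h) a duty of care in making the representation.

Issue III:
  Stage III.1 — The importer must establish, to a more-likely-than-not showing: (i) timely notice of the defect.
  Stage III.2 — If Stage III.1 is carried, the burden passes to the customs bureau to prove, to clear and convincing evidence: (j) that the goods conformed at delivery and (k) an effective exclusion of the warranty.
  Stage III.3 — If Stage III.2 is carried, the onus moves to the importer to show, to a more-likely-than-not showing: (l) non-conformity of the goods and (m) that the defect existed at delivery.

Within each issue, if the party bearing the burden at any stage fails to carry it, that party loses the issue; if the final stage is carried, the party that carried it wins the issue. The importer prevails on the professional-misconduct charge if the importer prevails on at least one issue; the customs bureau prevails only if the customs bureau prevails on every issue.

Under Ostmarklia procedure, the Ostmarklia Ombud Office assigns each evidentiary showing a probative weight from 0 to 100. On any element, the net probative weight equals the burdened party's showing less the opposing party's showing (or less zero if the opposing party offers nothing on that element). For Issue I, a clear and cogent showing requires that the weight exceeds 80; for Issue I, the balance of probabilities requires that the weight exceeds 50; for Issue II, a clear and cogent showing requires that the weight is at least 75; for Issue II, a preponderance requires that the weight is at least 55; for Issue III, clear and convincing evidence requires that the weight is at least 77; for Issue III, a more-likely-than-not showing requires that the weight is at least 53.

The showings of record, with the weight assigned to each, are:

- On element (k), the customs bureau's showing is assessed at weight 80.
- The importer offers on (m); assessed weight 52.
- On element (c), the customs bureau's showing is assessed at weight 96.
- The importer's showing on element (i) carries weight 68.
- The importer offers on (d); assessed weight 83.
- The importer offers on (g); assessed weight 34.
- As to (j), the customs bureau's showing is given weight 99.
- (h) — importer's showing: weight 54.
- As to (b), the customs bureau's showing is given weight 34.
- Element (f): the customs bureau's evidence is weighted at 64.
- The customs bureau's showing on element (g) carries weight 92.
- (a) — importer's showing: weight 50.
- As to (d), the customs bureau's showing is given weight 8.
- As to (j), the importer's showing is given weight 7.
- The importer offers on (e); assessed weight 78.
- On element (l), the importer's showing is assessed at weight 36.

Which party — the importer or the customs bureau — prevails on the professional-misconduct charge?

customs bureau

— Issue I —
Stage I.1 (importer, the balance of probabilities, weight exceeds 50): (a) 50 ≤ 50 — fails.
  The importer does not carry Stage I.1.
The analysis ends at Stage I.1; the customs bureau prevails on this issue.
— Issue II —
Stage II.1 — burden on importer; standard: a clear and cogent showing (weight is at least 75).
    (d): 83 − 8 = 75 ≥ 75 [met]
    (e): 78 ≥ 75 [met]
  Stage II.1 is satisfied; the onus moves to the customs bureau.
Stage II.2 — burden on customs bureau; standard: a preponderance (weight is at least 55).
    (f): 64 ≥ 55 [met]
    (g): 92 − 34 = 58 ≥ 55 [met]
  Stage II.2 carried; the burden shifts to the importer.
Stage II.3 — burden on importer; standard: a preponderance (weight is at least 55).
    (h): 54 < 55 [not met]
  Not every element is met, so the importer fails to carry Stage II.3.
So the customs bureau prevails on this issue.
— Issue III —
Stage III.1 — burden on importer; standard: a more-likely-than-not showing (weight is at least 53).
    (i): 68 ≥ 53 [met]
  Stage III.1 is satisfied; the onus moves to the customs bureau.
Stage III.2 — burden on customs bureau; standard: clear and convincing evidence (weight is at least 77).
    (j): 99 − 7 = 92 ≥ 77 [met]
    (k): 80 ≥ 77 [met]
  Stage III.2 carried; the burden shifts to the importer.
Stage III.3 — burden on importer; standard: a more-likely-than-not showing (weight is at least 53).
    (l): 36 < 53 [not met]
    (m): 52 < 53 [not met]
  Stage III.3 not carried; the importer fails its burden.
The analysis ends at Stage III.3; the customs bureau prevails on this issue.
Per-issue: Issue I → customs bureau; Issue II → customs bureau; Issue III → customs bureau. The importer must prevail on at least one issue; overall, the customs bureau prevails.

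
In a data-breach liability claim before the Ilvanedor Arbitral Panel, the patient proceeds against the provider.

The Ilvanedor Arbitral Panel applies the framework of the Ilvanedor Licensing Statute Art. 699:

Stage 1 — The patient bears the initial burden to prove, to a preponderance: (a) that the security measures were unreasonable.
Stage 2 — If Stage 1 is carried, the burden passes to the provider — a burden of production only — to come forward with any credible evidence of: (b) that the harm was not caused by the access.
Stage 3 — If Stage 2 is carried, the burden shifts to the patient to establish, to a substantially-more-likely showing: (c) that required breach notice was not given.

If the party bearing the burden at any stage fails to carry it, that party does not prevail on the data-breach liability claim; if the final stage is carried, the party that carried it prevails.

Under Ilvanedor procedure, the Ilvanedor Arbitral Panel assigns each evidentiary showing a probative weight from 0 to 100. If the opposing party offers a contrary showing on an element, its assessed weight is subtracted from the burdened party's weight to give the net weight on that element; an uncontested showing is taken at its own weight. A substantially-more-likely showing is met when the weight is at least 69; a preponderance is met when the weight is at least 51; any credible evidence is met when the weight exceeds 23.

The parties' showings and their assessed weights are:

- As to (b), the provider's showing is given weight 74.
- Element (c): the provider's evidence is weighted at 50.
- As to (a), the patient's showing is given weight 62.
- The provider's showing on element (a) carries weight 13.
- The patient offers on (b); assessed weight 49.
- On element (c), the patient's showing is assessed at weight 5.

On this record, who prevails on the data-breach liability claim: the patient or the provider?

Stage 1 (patient, a preponderance, weight is at least 51): (a) net 62−13=49 < 51 — fails.
  The patient does not carry Stage 1.
So the provider prevails.

provider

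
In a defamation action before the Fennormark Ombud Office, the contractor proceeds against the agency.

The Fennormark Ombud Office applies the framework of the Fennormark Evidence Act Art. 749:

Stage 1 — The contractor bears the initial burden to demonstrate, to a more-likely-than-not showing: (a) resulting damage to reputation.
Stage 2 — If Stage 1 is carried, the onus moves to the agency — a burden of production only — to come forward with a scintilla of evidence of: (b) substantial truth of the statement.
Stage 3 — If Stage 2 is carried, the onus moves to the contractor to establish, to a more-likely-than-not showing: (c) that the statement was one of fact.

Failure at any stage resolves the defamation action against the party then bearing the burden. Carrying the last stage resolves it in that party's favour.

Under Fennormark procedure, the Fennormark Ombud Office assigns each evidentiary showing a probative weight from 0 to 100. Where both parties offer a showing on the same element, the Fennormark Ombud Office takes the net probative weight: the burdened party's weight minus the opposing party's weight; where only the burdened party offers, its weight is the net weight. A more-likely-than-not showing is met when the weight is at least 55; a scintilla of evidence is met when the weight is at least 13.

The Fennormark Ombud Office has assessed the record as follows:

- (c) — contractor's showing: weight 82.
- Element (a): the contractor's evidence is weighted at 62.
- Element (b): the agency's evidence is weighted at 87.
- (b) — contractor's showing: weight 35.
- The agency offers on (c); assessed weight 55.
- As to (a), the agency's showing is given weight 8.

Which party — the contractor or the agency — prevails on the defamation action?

agency

Stage 1 (contractor, a more-likely-than-not showing, weight is at least 55): (a) net 62−8=54 < 55 — fails.
  The contractor does not carry Stage 1.
So the agency prevails.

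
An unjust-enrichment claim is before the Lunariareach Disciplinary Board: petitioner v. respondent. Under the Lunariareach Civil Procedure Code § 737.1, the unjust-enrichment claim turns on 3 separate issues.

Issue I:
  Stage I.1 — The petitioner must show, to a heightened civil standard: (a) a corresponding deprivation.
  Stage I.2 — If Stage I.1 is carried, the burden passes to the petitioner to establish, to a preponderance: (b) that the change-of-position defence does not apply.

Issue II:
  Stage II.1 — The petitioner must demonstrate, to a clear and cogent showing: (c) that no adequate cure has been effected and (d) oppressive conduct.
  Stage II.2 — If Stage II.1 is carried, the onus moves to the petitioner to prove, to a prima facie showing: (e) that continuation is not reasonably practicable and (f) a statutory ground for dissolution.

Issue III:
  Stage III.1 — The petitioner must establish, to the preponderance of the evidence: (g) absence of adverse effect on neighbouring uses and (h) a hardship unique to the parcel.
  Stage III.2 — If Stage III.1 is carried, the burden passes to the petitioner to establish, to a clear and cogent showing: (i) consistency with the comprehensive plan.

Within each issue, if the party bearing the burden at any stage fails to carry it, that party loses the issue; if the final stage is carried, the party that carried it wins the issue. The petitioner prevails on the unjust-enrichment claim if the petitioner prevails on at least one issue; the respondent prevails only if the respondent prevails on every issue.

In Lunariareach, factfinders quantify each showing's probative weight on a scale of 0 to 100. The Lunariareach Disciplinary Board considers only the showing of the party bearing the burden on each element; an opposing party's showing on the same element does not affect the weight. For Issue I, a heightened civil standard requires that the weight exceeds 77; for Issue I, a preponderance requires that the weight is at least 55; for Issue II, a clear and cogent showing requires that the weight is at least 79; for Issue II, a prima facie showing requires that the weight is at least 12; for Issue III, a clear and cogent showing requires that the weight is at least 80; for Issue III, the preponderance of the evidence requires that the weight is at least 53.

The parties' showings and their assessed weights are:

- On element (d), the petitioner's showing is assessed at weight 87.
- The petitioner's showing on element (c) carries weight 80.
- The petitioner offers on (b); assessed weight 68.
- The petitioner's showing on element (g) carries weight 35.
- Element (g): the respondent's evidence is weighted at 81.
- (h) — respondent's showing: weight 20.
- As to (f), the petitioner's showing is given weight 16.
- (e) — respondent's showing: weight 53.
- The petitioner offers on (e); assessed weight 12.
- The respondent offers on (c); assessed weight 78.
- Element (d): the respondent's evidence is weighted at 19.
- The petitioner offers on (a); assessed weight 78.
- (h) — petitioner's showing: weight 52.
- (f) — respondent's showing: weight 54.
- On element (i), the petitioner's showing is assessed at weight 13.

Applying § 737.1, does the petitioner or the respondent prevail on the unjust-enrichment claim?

petitioner

— Issue I —
At Stage I.1 the petitioner must meet a heightened civil standard (weight exceeds 77): on (a) the weight is 78, which does exceed 77, so (a) meets the standard.
  Stage I.1 carried; the burden remains with the petitioner.
At Stage I.2 the petitioner must meet a preponderance (weight is at least 55): on (b) the weight is 68, which does reach 55, so (b) meets the standard.
  All elements met at the final stage.
Every stage carried; the petitioner prevails on this issue.
— Issue II —
At Stage II.1 the petitioner must meet a clear and cogent showing (weight is at least 79): on (c) the weight is 80 (the respondent's 78 is given no effect), ≥ 79, so (c) meets the standard; on (d) the weight is 87 (the respondent's 19 is given no effect), ≥ 79, so (d) meets the standard.
  Stage II.1 is satisfied; the petitioner continues to bear the burden.
At Stage II.2 the petitioner must meet a prima facie showing (weight is at least 12): on (e) the weight is 12 (the respondent's 53 is given no effect), which does reach 12, so (e) meets the standard; on (f) the weight is 16 (the respondent's 54 is given no effect), which does reach 12, so (f) meets the standard.
  All elements met at the final stage.
All stages carried — the petitioner prevails on this issue.
— Issue III —
At Stage III.1 the petitioner must meet the preponderance of the evidence (weight is at least 53): on (g) the weight is 35 (the respondent's 81 is given no effect), which does not reach 53, so (g) does not meet the standard; on (h) the weight is 52 (the respondent's 20 is given no effect), which does not reach 53, so (h) does not meet the standard.
  Not every element is met, so the petitioner fails to carry Stage III.1.
So the respondent prevails on this issue.
Per-issue: Issue I → petitioner; Issue II → petitioner; Issue III → respondent. The petitioner must prevail on at least one issue; overall, the petitioner prevails.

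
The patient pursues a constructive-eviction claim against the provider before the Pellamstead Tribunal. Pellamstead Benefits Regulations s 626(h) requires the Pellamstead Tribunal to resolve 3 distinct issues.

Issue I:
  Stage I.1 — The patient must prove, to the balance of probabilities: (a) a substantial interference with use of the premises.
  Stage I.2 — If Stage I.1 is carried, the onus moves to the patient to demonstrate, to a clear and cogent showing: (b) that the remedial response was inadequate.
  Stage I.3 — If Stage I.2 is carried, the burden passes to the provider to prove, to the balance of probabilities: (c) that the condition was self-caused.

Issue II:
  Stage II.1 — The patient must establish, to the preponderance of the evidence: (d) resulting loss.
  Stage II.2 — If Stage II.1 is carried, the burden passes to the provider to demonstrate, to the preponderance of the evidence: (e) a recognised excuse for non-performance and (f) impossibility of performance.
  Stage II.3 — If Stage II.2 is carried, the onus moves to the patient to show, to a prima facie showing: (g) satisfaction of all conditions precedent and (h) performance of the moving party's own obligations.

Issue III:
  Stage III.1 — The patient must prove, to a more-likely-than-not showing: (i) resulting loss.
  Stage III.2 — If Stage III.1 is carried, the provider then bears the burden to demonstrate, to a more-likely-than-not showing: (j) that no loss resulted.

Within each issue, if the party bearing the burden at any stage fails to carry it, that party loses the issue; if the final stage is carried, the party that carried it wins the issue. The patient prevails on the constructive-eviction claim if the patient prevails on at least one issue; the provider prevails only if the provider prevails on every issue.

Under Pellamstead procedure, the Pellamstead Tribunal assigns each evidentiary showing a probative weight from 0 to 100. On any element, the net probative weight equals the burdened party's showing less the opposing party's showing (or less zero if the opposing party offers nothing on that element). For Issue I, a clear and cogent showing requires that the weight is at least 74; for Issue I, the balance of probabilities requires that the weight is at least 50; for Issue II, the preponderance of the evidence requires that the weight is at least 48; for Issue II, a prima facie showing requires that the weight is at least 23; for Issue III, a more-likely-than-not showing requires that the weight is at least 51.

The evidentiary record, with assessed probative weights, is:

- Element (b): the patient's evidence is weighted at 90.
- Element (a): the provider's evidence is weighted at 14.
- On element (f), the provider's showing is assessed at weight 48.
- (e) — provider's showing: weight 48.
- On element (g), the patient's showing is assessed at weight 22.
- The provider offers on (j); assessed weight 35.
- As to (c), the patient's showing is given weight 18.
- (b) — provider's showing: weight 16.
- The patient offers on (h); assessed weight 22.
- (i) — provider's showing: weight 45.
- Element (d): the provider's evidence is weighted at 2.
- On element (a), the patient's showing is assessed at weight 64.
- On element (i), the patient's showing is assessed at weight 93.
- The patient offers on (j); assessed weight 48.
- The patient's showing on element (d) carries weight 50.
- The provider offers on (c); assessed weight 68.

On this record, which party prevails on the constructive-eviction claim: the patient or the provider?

— Issue I —
Stage I.1 (patient, the balance of probabilities, weight is at least 50): (a) net 64−14=50 ≥ 50 — meets.
  Stage I.1 carried; the burden remains with the patient.
Stage I.2 (patient, a clear and cogent showing, weight is at least 74): (b) net 90−16=74 ≥ 74 — meets.
  All elements met. The burden passes to the provider.
Stage I.3 (provider, the balance of probabilities, weight is at least 50): (c) net 68−18=50 ≥ 50 — meets.
  The provider carries the last stage.
With every stage satisfied, the provider prevails on this issue.
— Issue II —
Stage II.1 (patient, the preponderance of the evidence, weight is at least 48): (d) net 50−2=48 ≥ 48 — meets.
  Stage II.1 is satisfied; the onus moves to the provider.
Stage II.2 (provider, the preponderance of the evidence, weight is at least 48): (e) 48 ≥ 48 — meets; (f) 48 ≥ 48 — meets.
  Stage II.2 carried; the burden shifts to the patient.
Stage II.3 (patient, a prima facie showing, weight is at least 23): (g) 22 < 23 — fails; (h) 22 < 23 — fails.
  The patient does not carry Stage II.3.
So the provider prevails on this issue.
— Issue III —
Stage III.1 — burden on patient; standard: a more-likely-than-not showing (weight is at least 51).
    (i): 93 − 45 = 48 < 51 [not met]
  Stage III.1 not carried; the patient fails its burden.
The analysis ends at Stage III.1; the provider prevails on this issue.
Per-issue: Issue I → provider; Issue II → provider; Issue III → provider. The patient must prevail on at least one issue; overall, the provider prevails.

provider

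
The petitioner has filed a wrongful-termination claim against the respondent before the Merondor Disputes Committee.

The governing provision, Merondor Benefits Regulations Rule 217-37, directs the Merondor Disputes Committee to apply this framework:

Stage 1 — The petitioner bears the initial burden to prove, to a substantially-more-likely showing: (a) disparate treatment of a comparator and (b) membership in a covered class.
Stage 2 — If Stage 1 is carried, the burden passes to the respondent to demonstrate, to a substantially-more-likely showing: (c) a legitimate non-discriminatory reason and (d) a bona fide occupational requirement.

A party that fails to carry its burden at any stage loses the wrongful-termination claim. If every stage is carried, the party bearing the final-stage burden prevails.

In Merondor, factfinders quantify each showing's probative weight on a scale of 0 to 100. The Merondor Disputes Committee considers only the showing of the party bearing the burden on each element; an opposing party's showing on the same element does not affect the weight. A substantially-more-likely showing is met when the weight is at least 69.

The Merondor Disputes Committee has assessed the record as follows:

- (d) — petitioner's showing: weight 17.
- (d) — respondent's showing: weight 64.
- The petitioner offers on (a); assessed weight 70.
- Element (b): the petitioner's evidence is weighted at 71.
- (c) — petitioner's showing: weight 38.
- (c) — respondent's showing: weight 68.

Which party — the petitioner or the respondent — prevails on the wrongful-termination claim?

Stage 1 — burden on petitioner; standard: a substantially-more-likely showing (weight is at least 69).
    (a): 70 ≥ 69 [met]
    (b): 71 ≥ 69 [met]
  The petitioner carries Stage 1; the respondent now bears the burden.
Stage 2 — burden on respondent; standard: a substantially-more-likely showing (weight is at least 69).
    (c): 68 (petitioner's 38 disregarded) < 69 [not met]
    (d): 64 (petitioner's 17 disregarded) < 69 [not met]
  Stage 2 not carried; the respondent fails its burden.
The analysis ends at Stage 2; the petitioner prevails.

petitioner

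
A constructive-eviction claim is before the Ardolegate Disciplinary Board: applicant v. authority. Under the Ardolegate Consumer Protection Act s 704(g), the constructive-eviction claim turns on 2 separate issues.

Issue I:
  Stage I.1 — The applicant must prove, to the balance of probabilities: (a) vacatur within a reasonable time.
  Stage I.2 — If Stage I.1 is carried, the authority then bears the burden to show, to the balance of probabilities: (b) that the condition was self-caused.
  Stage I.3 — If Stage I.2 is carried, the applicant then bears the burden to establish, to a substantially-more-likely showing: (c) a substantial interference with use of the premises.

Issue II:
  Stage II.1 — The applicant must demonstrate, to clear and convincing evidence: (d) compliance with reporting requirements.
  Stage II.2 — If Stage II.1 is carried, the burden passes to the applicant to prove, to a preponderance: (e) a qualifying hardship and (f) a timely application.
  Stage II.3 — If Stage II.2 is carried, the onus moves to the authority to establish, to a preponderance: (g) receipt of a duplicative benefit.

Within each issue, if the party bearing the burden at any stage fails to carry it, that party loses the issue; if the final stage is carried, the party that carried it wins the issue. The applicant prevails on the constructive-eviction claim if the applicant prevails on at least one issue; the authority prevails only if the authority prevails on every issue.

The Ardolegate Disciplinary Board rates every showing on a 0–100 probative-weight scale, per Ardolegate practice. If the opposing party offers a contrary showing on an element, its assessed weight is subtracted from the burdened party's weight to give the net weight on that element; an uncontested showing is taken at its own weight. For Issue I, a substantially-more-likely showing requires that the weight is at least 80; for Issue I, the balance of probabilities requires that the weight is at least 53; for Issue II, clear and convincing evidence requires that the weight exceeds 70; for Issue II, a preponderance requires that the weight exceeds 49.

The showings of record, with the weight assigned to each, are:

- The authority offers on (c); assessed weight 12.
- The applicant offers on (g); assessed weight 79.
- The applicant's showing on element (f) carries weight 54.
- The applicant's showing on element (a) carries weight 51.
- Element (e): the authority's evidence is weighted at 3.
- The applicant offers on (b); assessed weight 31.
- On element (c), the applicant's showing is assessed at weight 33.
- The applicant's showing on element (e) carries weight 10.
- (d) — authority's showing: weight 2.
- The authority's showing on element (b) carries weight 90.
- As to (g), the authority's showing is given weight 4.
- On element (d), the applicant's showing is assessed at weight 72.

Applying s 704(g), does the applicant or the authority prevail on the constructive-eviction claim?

authority

— Issue I —
Stage I.1 (applicant, the balance of probabilities, weight is at least 53): (a) 51 < 53 — fails.
  Stage I.1 not carried; the applicant fails its burden.
The authority prevails on this issue.
— Issue II —
At Stage II.1 the applicant must meet clear and convincing evidence (weight exceeds 70): on (d) the weight is 72 less the opposing 2 gives net 70, ≤ 70, so (d) does not meet the standard.
  The applicant does not carry Stage II.1.
The analysis ends at Stage II.1; the authority prevails on this issue.
Per-issue: Issue I → authority; Issue II → authority. The applicant must prevail on at least one issue; overall, the authority prevails.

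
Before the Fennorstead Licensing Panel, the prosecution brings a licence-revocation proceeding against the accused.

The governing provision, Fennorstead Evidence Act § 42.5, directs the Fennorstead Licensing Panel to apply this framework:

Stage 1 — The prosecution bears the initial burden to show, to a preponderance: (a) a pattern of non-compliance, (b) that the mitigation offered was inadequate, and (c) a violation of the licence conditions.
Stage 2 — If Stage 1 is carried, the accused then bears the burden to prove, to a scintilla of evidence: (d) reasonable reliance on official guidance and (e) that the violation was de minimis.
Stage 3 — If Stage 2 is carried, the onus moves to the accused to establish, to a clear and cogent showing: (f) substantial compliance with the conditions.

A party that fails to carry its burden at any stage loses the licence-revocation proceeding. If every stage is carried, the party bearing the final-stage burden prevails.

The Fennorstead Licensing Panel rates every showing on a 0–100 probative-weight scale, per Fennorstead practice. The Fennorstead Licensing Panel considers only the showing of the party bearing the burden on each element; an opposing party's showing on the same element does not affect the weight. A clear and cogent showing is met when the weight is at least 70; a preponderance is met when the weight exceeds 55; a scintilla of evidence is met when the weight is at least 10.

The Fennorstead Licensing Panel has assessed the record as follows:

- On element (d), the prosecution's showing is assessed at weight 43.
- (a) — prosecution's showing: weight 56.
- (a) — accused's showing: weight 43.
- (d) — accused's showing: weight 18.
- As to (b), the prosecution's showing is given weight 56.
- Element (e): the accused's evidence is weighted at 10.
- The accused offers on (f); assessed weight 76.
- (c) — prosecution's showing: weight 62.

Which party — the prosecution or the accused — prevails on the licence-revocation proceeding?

At Stage 1 the prosecution must meet a preponderance (weight exceeds 55): on (a) the weight is 56 (the accused's 43 is given no effect), > 55, so (a) meets the standard; on (b) the weight is 56, > 55, so (b) meets the standard; on (c) the weight is 62, > 55, so (c) meets the standard.
  Stage 1 is satisfied; the onus moves to the accused.
At Stage 2 the accused must meet a scintilla of evidence (weight is at least 10): on (d) the weight is 18 (the prosecution's 43 is given no effect), which does reach 10, so (d) meets the standard; on (e) the weight is 10, which does reach 10, so (e) meets the standard.
  Stage 2 carried; the burden remains with the accused.
At Stage 3 the accused must meet a clear and cogent showing (weight is at least 70): on (f) the weight is 76, ≥ 70, so (f) meets the standard.
  The accused carries the last stage.
With every stage satisfied, the accused prevails.

accused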